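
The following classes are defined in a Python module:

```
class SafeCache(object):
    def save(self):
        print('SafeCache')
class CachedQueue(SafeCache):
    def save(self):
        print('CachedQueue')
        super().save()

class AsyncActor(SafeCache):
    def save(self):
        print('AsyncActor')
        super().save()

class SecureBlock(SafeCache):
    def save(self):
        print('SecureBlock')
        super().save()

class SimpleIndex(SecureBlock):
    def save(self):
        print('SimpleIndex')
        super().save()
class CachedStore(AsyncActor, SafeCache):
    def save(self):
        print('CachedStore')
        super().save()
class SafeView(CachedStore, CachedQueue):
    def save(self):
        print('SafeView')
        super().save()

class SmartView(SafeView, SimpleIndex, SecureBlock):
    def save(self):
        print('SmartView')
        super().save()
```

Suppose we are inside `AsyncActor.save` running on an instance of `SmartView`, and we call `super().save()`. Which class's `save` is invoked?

L[SmartView] = SmartView + merge(L[SafeView], L[SimpleIndex], L[SecureBlock], [SafeView SimpleIndex SecureBlock])
  take SafeView:  [SafeView CachedStore AsyncActor CachedQueue SafeCache object] + [SimpleIndex SecureBlock SafeCache object] + [SecureBlock SafeCache object] + [SafeView SimpleIndex SecureBlock]
  take CachedStore:  [CachedStore AsyncActor CachedQueue SafeCache object] + [SimpleIndex SecureBlock SafeCache object] + [SecureBlock SafeCache object] + [SimpleIndex SecureBlock]
  take AsyncActor:  [AsyncActor CachedQueue SafeCache object] + [SimpleIndex SecureBlock SafeCache object] + [SecureBlock SafeCache object] + [SimpleIndex SecureBlock]
  take CachedQueue:  [CachedQueue SafeCache object] + [SimpleIndex SecureBlock SafeCache object] + [SecureBlock SafeCache object] + [SimpleIndex SecureBlock]
  take SimpleIndex:  [SafeCache object] + [SimpleIndex SecureBlock SafeCache object] + [SecureBlock SafeCache object] + [SimpleIndex SecureBlock]
  take SecureBlock:  [SafeCache object] + [SecureBlock SafeCache object] + [SecureBlock SafeCache object] + [SecureBlock]
  take SafeCache:  [SafeCache object] + [SafeCache object] + [SafeCache object]
  take object:  [object] + [object] + [object]
MRO: SmartView SafeView CachedStore AsyncActor CachedQueue SimpleIndex SecureBlock SafeCache object
super() in AsyncActor.save on a SmartView instance goes to the class after AsyncActor in SmartView's MRO: CachedQueue.

CachedQueue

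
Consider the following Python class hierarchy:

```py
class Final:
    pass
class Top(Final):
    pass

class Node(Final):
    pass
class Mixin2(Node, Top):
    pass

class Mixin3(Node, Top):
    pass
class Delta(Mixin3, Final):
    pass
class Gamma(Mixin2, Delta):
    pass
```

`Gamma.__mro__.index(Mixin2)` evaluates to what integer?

1

L[Gamma] = Gamma + merge(L[Mixin2], L[Delta], [Mixin2 Delta])
  take Mixin2:  [Mixin2 Node Top Final object] + [Delta Mixin3 Node Top Final object] + [Mixin2 Delta]
  take Delta:  [Node Top Final object] + [Delta Mixin3 Node Top Final object] + [Delta]
  take Mixin3:  [Node Top Final object] + [Mixin3 Node Top Final object]
  take Node:  [Node Top Final object] + [Node Top Final object]
  take Top:  [Top Final object] + [Top Final object]
  take Final:  [Final object] + [Final object]
  take object:  [object] + [object]
MRO: Gamma Mixin2 Delta Mixin3 Node Top Final object
Mixin2 sits at index 1.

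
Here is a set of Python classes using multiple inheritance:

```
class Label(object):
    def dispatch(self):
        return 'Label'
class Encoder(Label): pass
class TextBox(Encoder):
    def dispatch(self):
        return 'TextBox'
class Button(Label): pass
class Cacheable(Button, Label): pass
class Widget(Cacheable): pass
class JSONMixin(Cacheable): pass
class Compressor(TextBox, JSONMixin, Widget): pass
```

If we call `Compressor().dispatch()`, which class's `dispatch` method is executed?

L[Compressor] = Compressor + merge(L[TextBox], L[JSONMixin], L[Widget], [TextBox JSONMixin Widget])
  take TextBox:  [TextBox Encoder Label object] + [JSONMixin Cacheable Button Label object] + [Widget Cacheable Button Label object] + [TextBox JSONMixin Widget]
  take Encoder:  [Encoder Label object] + [JSONMixin Cacheable Button Label object] + [Widget Cacheable Button Label object] + [JSONMixin Widget]
  take JSONMixin:  [Label object] + [JSONMixin Cacheable Button Label object] + [Widget Cacheable Button Label object] + [JSONMixin Widget]
  take Widget:  [Label object] + [Cacheable Button Label object] + [Widget Cacheable Button Label object] + [Widget]
  take Cacheable:  [Label object] + [Cacheable Button Label object] + [Cacheable Button Label object]
  take Button:  [Label object] + [Button Label object] + [Button Label object]
  take Label:  [Label object] + [Label object] + [Label object]
  take object:  [object] + [object] + [object]
MRO: Compressor TextBox Encoder JSONMixin Widget Cacheable Button Label object
dispatch is defined in: Label, TextBox. First along the MRO is TextBox.

TextBox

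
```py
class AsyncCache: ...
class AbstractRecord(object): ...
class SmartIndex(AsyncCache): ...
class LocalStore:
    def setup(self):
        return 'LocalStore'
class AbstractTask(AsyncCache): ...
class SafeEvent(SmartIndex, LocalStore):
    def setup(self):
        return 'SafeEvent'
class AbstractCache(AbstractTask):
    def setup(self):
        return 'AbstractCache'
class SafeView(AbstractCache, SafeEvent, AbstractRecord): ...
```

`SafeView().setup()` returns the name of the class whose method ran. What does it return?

L[SafeView] = SafeView + merge(L[AbstractCache], L[SafeEvent], L[AbstractRecord], [AbstractCache SafeEvent AbstractRecord])
  take AbstractCache:  [AbstractCache AbstractTask AsyncCache object] + [SafeEvent SmartIndex AsyncCache LocalStore object] + [AbstractRecord object] + [AbstractCache SafeEvent AbstractRecord]
  take AbstractTask:  [AbstractTask AsyncCache object] + [SafeEvent SmartIndex AsyncCache LocalStore object] + [AbstractRecord object] + [SafeEvent AbstractRecord]
  take SafeEvent:  [AsyncCache object] + [SafeEvent SmartIndex AsyncCache LocalStore object] + [AbstractRecord object] + [SafeEvent AbstractRecord]
  take SmartIndex:  [AsyncCache object] + [SmartIndex AsyncCache LocalStore object] + [AbstractRecord object] + [AbstractRecord]
  take AsyncCache:  [AsyncCache object] + [AsyncCache LocalStore object] + [AbstractRecord object] + [AbstractRecord]
  take LocalStore:  [object] + [LocalStore object] + [AbstractRecord object] + [AbstractRecord]
  take AbstractRecord:  [object] + [object] + [AbstractRecord object] + [AbstractRecord]
  take object:  [object] + [object] + [object]
MRO: SafeView AbstractCache AbstractTask SafeEvent SmartIndex AsyncCache LocalStore AbstractRecord object
setup is defined in: AbstractCache, LocalStore, SafeEvent. First along the MRO is AbstractCache.

AbstractCache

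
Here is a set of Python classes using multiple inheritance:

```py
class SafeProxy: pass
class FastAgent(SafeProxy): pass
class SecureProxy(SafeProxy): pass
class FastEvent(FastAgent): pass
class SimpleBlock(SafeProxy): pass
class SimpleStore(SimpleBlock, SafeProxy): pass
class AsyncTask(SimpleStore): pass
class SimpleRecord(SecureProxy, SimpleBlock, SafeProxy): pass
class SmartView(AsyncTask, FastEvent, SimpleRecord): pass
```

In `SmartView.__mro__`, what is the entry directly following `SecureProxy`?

L[SmartView] = SmartView + merge(L[AsyncTask], L[FastEvent], L[SimpleRecord], [AsyncTask FastEvent SimpleRecord])
  take AsyncTask:  [AsyncTask SimpleStore SimpleBlock SafeProxy object] + [FastEvent FastAgent SafeProxy object] + [SimpleRecord SecureProxy SimpleBlock SafeProxy object] + [AsyncTask FastEvent SimpleRecord]
  take SimpleStore:  [SimpleStore SimpleBlock SafeProxy object] + [FastEvent FastAgent SafeProxy object] + [SimpleRecord SecureProxy SimpleBlock SafeProxy object] + [FastEvent SimpleRecord]
  take FastEvent:  [SimpleBlock SafeProxy object] + [FastEvent FastAgent SafeProxy object] + [SimpleRecord SecureProxy SimpleBlock SafeProxy object] + [FastEvent SimpleRecord]
  take FastAgent:  [SimpleBlock SafeProxy object] + [FastAgent SafeProxy object] + [SimpleRecord SecureProxy SimpleBlock SafeProxy object] + [SimpleRecord]
  take SimpleRecord:  [SimpleBlock SafeProxy object] + [SafeProxy object] + [SimpleRecord SecureProxy SimpleBlock SafeProxy object] + [SimpleRecord]
  take SecureProxy:  [SimpleBlock SafeProxy object] + [SafeProxy object] + [SecureProxy SimpleBlock SafeProxy object]
  take SimpleBlock:  [SimpleBlock SafeProxy object] + [SafeProxy object] + [SimpleBlock SafeProxy object]
  take SafeProxy:  [SafeProxy object] + [SafeProxy object] + [SafeProxy object]
  take object:  [object] + [object] + [object]
MRO: SmartView AsyncTask SimpleStore FastEvent FastAgent SimpleRecord SecureProxy SimpleBlock SafeProxy object
SecureProxy is at position 6; next is SimpleBlock.

SimpleBlock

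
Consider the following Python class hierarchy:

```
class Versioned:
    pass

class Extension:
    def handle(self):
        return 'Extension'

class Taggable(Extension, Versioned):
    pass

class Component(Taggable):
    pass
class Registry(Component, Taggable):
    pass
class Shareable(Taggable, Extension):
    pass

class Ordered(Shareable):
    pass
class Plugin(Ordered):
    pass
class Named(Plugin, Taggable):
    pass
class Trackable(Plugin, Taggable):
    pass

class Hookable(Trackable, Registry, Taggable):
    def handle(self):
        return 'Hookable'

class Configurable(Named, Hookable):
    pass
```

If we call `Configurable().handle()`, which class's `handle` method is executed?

L[Configurable] = Configurable + merge(L[Named], L[Hookable], [Named Hookable])
  take Named:  [Named Plugin Ordered Shareable Taggable Extension Versioned object] + [Hookable Trackable Plugin Ordered Shareable Registry Component Taggable Extension Versioned object] + [Named Hookable]
  take Hookable:  [Plugin Ordered Shareable Taggable Extension Versioned object] + [Hookable Trackable Plugin Ordered Shareable Registry Component Taggable Extension Versioned object] + [Hookable]
  take Trackable:  [Plugin Ordered Shareable Taggable Extension Versioned object] + [Trackable Plugin Ordered Shareable Registry Component Taggable Extension Versioned object]
  take Plugin:  [Plugin Ordered Shareable Taggable Extension Versioned object] + [Plugin Ordered Shareable Registry Component Taggable Extension Versioned object]
  take Ordered:  [Ordered Shareable Taggable Extension Versioned object] + [Ordered Shareable Registry Component Taggable Extension Versioned object]
  take Shareable:  [Shareable Taggable Extension Versioned object] + [Shareable Registry Component Taggable Extension Versioned object]
  take Registry:  [Taggable Extension Versioned object] + [Registry Component Taggable Extension Versioned object]
  take Component:  [Taggable Extension Versioned object] + [Component Taggable Extension Versioned object]
  take Taggable:  [Taggable Extension Versioned object] + [Taggable Extension Versioned object]
  take Extension:  [Extension Versioned object] + [Extension Versioned object]
  take Versioned:  [Versioned object] + [Versioned object]
  take object:  [object] + [object]
MRO: Configurable Named Hookable Trackable Plugin Ordered Shareable Registry Component Taggable Extension Versioned object
handle is defined in: Extension, Hookable. First along the MRO is Hookable.

Hookable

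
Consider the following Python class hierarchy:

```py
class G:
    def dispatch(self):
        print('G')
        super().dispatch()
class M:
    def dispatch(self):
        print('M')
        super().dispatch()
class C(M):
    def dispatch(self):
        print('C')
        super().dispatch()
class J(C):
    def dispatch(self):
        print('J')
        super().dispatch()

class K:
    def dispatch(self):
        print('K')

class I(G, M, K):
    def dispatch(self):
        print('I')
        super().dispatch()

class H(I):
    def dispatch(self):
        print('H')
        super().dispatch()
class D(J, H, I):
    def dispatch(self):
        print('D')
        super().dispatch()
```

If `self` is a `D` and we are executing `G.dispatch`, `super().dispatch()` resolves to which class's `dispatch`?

L[D] = D + merge(L[J], L[H], L[I], [J H I])
  take J:  [J C M object] + [H I G M K object] + [I G M K object] + [J H I]
  take C:  [C M object] + [H I G M K object] + [I G M K object] + [H I]
  take H:  [M object] + [H I G M K object] + [I G M K object] + [H I]
  take I:  [M object] + [I G M K object] + [I G M K object] + [I]
  take G:  [M object] + [G M K object] + [G M K object]
  take M:  [M object] + [M K object] + [M K object]
  take K:  [object] + [K object] + [K object]
  take object:  [object] + [object] + [object]
MRO: D J C H I G M K object
super() in G.dispatch on a D instance goes to the class after G in D's MRO: M.

M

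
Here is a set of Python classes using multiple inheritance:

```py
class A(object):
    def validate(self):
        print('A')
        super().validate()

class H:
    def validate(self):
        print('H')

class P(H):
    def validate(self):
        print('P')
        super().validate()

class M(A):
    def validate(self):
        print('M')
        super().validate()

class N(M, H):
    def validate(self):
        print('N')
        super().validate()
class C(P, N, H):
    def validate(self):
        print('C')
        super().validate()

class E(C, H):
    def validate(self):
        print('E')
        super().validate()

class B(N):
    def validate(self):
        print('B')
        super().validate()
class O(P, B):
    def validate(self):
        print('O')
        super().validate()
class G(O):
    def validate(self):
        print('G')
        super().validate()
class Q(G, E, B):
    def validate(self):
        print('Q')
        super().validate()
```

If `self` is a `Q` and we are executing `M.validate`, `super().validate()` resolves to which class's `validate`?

L[Q] = Q + merge(L[G], L[E], L[B], [G E B])
  take G:  [G O P B N M A H object] + [E C P N M A H object] + [B N M A H object] + [G E B]
  take O:  [O P B N M A H object] + [E C P N M A H object] + [B N M A H object] + [E B]
  take E:  [P B N M A H object] + [E C P N M A H object] + [B N M A H object] + [E B]
  take C:  [P B N M A H object] + [C P N M A H object] + [B N M A H object] + [B]
  take P:  [P B N M A H object] + [P N M A H object] + [B N M A H object] + [B]
  take B:  [B N M A H object] + [N M A H object] + [B N M A H object] + [B]
  take N:  [N M A H object] + [N M A H object] + [N M A H object]
  take M:  [M A H object] + [M A H object] + [M A H object]
  take A:  [A H object] + [A H object] + [A H object]
  take H:  [H object] + [H object] + [H object]
  take object:  [object] + [object] + [object]
MRO: Q G O E C P B N M A H object
super() in M.validate on a Q instance goes to the class after M in Q's MRO: A.

A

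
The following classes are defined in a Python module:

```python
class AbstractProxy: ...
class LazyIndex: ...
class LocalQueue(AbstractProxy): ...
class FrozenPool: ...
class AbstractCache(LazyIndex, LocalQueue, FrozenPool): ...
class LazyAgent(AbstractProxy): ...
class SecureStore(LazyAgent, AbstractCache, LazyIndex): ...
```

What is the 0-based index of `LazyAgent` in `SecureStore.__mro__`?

L[SecureStore] = SecureStore + merge(L[LazyAgent], L[AbstractCache], L[LazyIndex], [LazyAgent AbstractCache LazyIndex])
  take LazyAgent:  [LazyAgent AbstractProxy object] + [AbstractCache LazyIndex LocalQueue AbstractProxy FrozenPool object] + [LazyIndex object] + [LazyAgent AbstractCache LazyIndex]
  take AbstractCache:  [AbstractProxy object] + [AbstractCache LazyIndex LocalQueue AbstractProxy FrozenPool object] + [LazyIndex object] + [AbstractCache LazyIndex]
  take LazyIndex:  [AbstractProxy object] + [LazyIndex LocalQueue AbstractProxy FrozenPool object] + [LazyIndex object] + [LazyIndex]
  take LocalQueue:  [AbstractProxy object] + [LocalQueue AbstractProxy FrozenPool object] + [object]
  take AbstractProxy:  [AbstractProxy object] + [AbstractProxy FrozenPool object] + [object]
  take FrozenPool:  [object] + [FrozenPool object] + [object]
  take object:  [object] + [object] + [object]
MRO: SecureStore LazyAgent AbstractCache LazyIndex LocalQueue AbstractProxy FrozenPool object
LazyAgent sits at index 1.

1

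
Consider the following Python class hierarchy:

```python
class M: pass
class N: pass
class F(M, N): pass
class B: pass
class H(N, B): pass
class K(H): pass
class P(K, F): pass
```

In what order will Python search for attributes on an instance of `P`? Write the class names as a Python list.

[P, K, H, F, M, N, B, object]

L[P] = P + merge(L[K], L[F], [K F])
  take K:  [K H N B object] + [F M N object] + [K F]
  take H:  [H N B object] + [F M N object] + [F]
  take F:  [N B object] + [F M N object] + [F]
  take M:  [N B object] + [M N object]
  take N:  [N B object] + [N object]
  take B:  [B object] + [object]
  take object:  [object] + [object]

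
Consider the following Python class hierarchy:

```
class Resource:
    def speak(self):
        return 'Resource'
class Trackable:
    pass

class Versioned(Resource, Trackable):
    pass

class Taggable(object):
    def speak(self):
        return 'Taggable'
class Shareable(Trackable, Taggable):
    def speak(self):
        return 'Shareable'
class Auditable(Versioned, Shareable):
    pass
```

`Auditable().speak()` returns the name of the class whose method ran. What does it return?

Resource

L[Auditable] = Auditable + merge(L[Versioned], L[Shareable], [Versioned Shareable])
  take Versioned:  [Versioned Resource Trackable object] + [Shareable Trackable Taggable object] + [Versioned Shareable]
  take Resource:  [Resource Trackable object] + [Shareable Trackable Taggable object] + [Shareable]
  take Shareable:  [Trackable object] + [Shareable Trackable Taggable object] + [Shareable]
  take Trackable:  [Trackable object] + [Trackable Taggable object]
  take Taggable:  [object] + [Taggable object]
  take object:  [object] + [object]
MRO: Auditable Versioned Resource Shareable Trackable Taggable object
speak is defined in: Resource, Shareable, Taggable. First along the MRO is Resource.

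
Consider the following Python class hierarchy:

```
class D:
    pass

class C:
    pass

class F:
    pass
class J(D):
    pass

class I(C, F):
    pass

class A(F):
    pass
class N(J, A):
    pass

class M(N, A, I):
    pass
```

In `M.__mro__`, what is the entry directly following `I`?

C

L[M] = M + merge(L[N], L[A], L[I], [N A I])
  take N:  [N J D A F object] + [A F object] + [I C F object] + [N A I]
  take J:  [J D A F object] + [A F object] + [I C F object] + [A I]
  take D:  [D A F object] + [A F object] + [I C F object] + [A I]
  take A:  [A F object] + [A F object] + [I C F object] + [A I]
  take I:  [F object] + [F object] + [I C F object] + [I]
  take C:  [F object] + [F object] + [C F object]
  take F:  [F object] + [F object] + [F object]
  take object:  [object] + [object] + [object]
MRO: M N J D A I C F object
I is at position 5; next is C.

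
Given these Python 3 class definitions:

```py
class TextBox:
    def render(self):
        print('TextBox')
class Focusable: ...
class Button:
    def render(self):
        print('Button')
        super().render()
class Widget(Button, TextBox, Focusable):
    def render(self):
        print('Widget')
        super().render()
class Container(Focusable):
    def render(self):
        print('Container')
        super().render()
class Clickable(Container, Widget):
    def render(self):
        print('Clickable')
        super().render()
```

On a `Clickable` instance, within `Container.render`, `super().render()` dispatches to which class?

Widget

L[Clickable] = Clickable + merge(L[Container], L[Widget], [Container Widget])
  take Container:  [Container Focusable object] + [Widget Button TextBox Focusable object] + [Container Widget]
  take Widget:  [Focusable object] + [Widget Button TextBox Focusable object] + [Widget]
  take Button:  [Focusable object] + [Button TextBox Focusable object]
  take TextBox:  [Focusable object] + [TextBox Focusable object]
  take Focusable:  [Focusable object] + [Focusable object]
  take object:  [object] + [object]
MRO: Clickable Container Widget Button TextBox Focusable object
super() in Container.render on a Clickable instance goes to the class after Container in Clickable's MRO: Widget.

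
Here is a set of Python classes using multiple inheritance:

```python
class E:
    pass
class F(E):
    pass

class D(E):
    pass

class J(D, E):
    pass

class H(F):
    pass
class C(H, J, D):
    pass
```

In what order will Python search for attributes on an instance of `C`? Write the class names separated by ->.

L[C] = C + merge(L[H], L[J], L[D], [H J D])
  take H:  [H F E object] + [J D E object] + [D E object] + [H J D]
  take F:  [F E object] + [J D E object] + [D E object] + [J D]
  take J:  [E object] + [J D E object] + [D E object] + [J D]
  take D:  [E object] + [D E object] + [D E object] + [D]
  take E:  [E object] + [E object] + [E object]
  take object:  [object] + [object] + [object]

C -> H -> F -> J -> D -> E -> object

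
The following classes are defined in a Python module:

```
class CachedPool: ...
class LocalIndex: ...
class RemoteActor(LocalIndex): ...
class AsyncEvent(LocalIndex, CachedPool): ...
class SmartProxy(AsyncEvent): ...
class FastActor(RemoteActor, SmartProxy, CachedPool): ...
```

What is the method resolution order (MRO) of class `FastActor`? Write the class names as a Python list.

[FastActor, RemoteActor, SmartProxy, AsyncEvent, LocalIndex, CachedPool, object]

L[FastActor] = FastActor + merge(L[RemoteActor], L[SmartProxy], L[CachedPool], [RemoteActor SmartProxy CachedPool])
  take RemoteActor:  [RemoteActor LocalIndex object] + [SmartProxy AsyncEvent LocalIndex CachedPool object] + [CachedPool object] + [RemoteActor SmartProxy CachedPool]
  take SmartProxy:  [LocalIndex object] + [SmartProxy AsyncEvent LocalIndex CachedPool object] + [CachedPool object] + [SmartProxy CachedPool]
  take AsyncEvent:  [LocalIndex object] + [AsyncEvent LocalIndex CachedPool object] + [CachedPool object] + [CachedPool]
  take LocalIndex:  [LocalIndex object] + [LocalIndex CachedPool object] + [CachedPool object] + [CachedPool]
  take CachedPool:  [object] + [CachedPool object] + [CachedPool object] + [CachedPool]
  take object:  [object] + [object] + [object]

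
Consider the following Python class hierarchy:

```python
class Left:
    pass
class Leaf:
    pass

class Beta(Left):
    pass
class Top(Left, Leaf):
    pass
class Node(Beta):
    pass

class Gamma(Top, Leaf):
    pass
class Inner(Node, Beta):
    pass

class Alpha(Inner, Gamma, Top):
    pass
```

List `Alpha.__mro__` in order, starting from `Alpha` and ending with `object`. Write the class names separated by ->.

Alpha -> Inner -> Node -> Beta -> Gamma -> Top -> Left -> Leaf -> object

L[Alpha] = Alpha + merge(L[Inner], L[Gamma], L[Top], [Inner Gamma Top])
  take Inner:  [Inner Node Beta Left object] + [Gamma Top Left Leaf object] + [Top Left Leaf object] + [Inner Gamma Top]
  take Node:  [Node Beta Left object] + [Gamma Top Left Leaf object] + [Top Left Leaf object] + [Gamma Top]
  take Beta:  [Beta Left object] + [Gamma Top Left Leaf object] + [Top Left Leaf object] + [Gamma Top]
  take Gamma:  [Left object] + [Gamma Top Left Leaf object] + [Top Left Leaf object] + [Gamma Top]
  take Top:  [Left object] + [Top Left Leaf object] + [Top Left Leaf object] + [Top]
  take Left:  [Left object] + [Left Leaf object] + [Left Leaf object]
  take Leaf:  [object] + [Leaf object] + [Leaf object]
  take object:  [object] + [object] + [object]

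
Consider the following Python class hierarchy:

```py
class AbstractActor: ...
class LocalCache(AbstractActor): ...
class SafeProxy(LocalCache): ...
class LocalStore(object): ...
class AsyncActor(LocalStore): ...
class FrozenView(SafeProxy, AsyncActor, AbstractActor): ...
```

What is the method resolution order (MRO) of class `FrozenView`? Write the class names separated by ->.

L[FrozenView] = FrozenView + merge(L[SafeProxy], L[AsyncActor], L[AbstractActor], [SafeProxy AsyncActor AbstractActor])
  take SafeProxy:  [SafeProxy LocalCache AbstractActor object] + [AsyncActor LocalStore object] + [AbstractActor object] + [SafeProxy AsyncActor AbstractActor]
  take LocalCache:  [LocalCache AbstractActor object] + [AsyncActor LocalStore object] + [AbstractActor object] + [AsyncActor AbstractActor]
  take AsyncActor:  [AbstractActor object] + [AsyncActor LocalStore object] + [AbstractActor object] + [AsyncActor AbstractActor]
  take AbstractActor:  [AbstractActor object] + [LocalStore object] + [AbstractActor object] + [AbstractActor]
  take LocalStore:  [object] + [LocalStore object] + [object]
  take object:  [object] + [object] + [object]

FrozenView -> SafeProxy -> LocalCache -> AsyncActor -> AbstractActor -> LocalStore -> object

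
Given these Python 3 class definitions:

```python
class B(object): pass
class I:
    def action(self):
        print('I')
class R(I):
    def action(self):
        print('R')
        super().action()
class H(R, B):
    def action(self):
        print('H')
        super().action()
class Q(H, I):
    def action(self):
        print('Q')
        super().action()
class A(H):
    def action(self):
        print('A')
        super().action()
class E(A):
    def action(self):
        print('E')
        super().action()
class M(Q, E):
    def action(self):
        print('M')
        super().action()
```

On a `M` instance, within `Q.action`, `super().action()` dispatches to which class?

E

L[M] = M + merge(L[Q], L[E], [Q E])
  take Q:  [Q H R I B object] + [E A H R I B object] + [Q E]
  take E:  [H R I B object] + [E A H R I B object] + [E]
  take A:  [H R I B object] + [A H R I B object]
  take H:  [H R I B object] + [H R I B object]
  take R:  [R I B object] + [R I B object]
  take I:  [I B object] + [I B object]
  take B:  [B object] + [B object]
  take object:  [object] + [object]
MRO: M Q E A H R I B object
super() in Q.action on a M instance goes to the class after Q in M's MRO: E.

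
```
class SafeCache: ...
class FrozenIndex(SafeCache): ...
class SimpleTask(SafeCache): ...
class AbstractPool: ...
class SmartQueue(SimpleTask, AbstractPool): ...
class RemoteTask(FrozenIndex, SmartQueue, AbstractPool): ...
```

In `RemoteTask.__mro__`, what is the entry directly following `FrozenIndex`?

L[RemoteTask] = RemoteTask + merge(L[FrozenIndex], L[SmartQueue], L[AbstractPool], [FrozenIndex SmartQueue AbstractPool])
  take FrozenIndex:  [FrozenIndex SafeCache object] + [SmartQueue SimpleTask SafeCache AbstractPool object] + [AbstractPool object] + [FrozenIndex SmartQueue AbstractPool]
  take SmartQueue:  [SafeCache object] + [SmartQueue SimpleTask SafeCache AbstractPool object] + [AbstractPool object] + [SmartQueue AbstractPool]
  take SimpleTask:  [SafeCache object] + [SimpleTask SafeCache AbstractPool object] + [AbstractPool object] + [AbstractPool]
  take SafeCache:  [SafeCache object] + [SafeCache AbstractPool object] + [AbstractPool object] + [AbstractPool]
  take AbstractPool:  [object] + [AbstractPool object] + [AbstractPool object] + [AbstractPool]
  take object:  [object] + [object] + [object]
MRO: RemoteTask FrozenIndex SmartQueue SimpleTask SafeCache AbstractPool object
FrozenIndex is at position 1; next is SmartQueue.

SmartQueue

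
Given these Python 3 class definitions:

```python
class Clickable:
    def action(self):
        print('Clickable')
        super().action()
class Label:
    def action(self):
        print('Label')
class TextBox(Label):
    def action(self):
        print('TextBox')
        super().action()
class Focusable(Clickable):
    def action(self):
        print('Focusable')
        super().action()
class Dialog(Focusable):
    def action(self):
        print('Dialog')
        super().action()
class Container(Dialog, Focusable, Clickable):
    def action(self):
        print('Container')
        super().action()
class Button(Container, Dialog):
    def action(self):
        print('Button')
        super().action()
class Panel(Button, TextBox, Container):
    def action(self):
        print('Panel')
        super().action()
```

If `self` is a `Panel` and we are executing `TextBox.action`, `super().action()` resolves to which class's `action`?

L[Panel] = Panel + merge(L[Button], L[TextBox], L[Container], [Button TextBox Container])
  take Button:  [Button Container Dialog Focusable Clickable object] + [TextBox Label object] + [Container Dialog Focusable Clickable object] + [Button TextBox Container]
  take TextBox:  [Container Dialog Focusable Clickable object] + [TextBox Label object] + [Container Dialog Focusable Clickable object] + [TextBox Container]
  take Container:  [Container Dialog Focusable Clickable object] + [Label object] + [Container Dialog Focusable Clickable object] + [Container]
  take Dialog:  [Dialog Focusable Clickable object] + [Label object] + [Dialog Focusable Clickable object]
  take Focusable:  [Focusable Clickable object] + [Label object] + [Focusable Clickable object]
  take Clickable:  [Clickable object] + [Label object] + [Clickable object]
  take Label:  [object] + [Label object] + [object]
  take object:  [object] + [object] + [object]
MRO: Panel Button TextBox Container Dialog Focusable Clickable Label object
super() in TextBox.action on a Panel instance goes to the class after TextBox in Panel's MRO: Container.

Container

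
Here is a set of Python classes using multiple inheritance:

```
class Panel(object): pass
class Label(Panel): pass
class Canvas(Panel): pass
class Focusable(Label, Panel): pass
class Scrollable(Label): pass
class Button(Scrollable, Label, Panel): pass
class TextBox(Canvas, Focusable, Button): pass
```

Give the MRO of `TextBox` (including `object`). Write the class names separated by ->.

L[TextBox] = TextBox + merge(L[Canvas], L[Focusable], L[Button], [Canvas Focusable Button])
  take Canvas:  [Canvas Panel object] + [Focusable Label Panel object] + [Button Scrollable Label Panel object] + [Canvas Focusable Button]
  take Focusable:  [Panel object] + [Focusable Label Panel object] + [Button Scrollable Label Panel object] + [Focusable Button]
  take Button:  [Panel object] + [Label Panel object] + [Button Scrollable Label Panel object] + [Button]
  take Scrollable:  [Panel object] + [Label Panel object] + [Scrollable Label Panel object]
  take Label:  [Panel object] + [Label Panel object] + [Label Panel object]
  take Panel:  [Panel object] + [Panel object] + [Panel object]
  take object:  [object] + [object] + [object]

TextBox -> Canvas -> Focusable -> Button -> Scrollable -> Label -> Panel -> object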